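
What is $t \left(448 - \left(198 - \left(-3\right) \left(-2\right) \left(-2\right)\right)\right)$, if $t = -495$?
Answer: $-117810$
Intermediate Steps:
$t \left(448 - \left(198 - \left(-3\right) \left(-2\right) \left(-2\right)\right)\right) = - 495 \left(448 - \left(198 - \left(-3\right) \left(-2\right) \left(-2\right)\right)\right) = - 495 \left(448 + \left(6 \left(-2\right) - 198\right)\right) = - 495 \left(448 - 210\right) = \left(-495\right) 238 = -117810$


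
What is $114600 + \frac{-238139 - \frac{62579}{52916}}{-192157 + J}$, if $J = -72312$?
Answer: $\frac{1603798529244303}{13994641604} \approx 1.146 \cdot 10^{5}$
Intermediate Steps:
$114600 + \frac{-238139 - \frac{62579}{52916}}{-192157 + J} = 114600 + \frac{-238139 - \frac{62579}{52916}}{-192157 - 72312} = 114600 + \frac{-238139 - \frac{62579}{52916}}{-264469} = 114600 + \left(-238139 - \frac{62579}{52916}\right) \left(- \frac{1}{264469}\right) = 114600 - - \frac{12601425903}{13994641604} = 114600 + \frac{12601425903}{13994641604} = \frac{1603798529244303}{13994641604}$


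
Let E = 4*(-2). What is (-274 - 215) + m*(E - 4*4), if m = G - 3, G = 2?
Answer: -465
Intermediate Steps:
m = -1 (m = 2 - 3 = -1)
E = -8
(-274 - 215) + m*(E - 4*4) = (-274 - 215) - (-8 - 4*4) = -489 - (-8 - 16) = -489 - 1*(-24) = -489 + 24 = -465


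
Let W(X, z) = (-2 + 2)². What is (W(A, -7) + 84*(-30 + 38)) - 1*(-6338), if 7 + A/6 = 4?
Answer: 7010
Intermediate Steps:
A = -18 (A = -42 + 6*4 = -42 + 24 = -18)
W(X, z) = 0 (W(X, z) = 0² = 0)
(W(A, -7) + 84*(-30 + 38)) - 1*(-6338) = (0 + 84*(-30 + 38)) - 1*(-6338) = (0 + 84*8) + 6338 = (0 + 672) + 6338 = 672 + 6338 = 7010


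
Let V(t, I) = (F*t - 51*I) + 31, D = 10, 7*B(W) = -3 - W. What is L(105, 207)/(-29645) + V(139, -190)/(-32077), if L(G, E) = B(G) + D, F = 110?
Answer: -5188938739/6656458655 ≈ -0.77953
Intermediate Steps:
B(W) = -3/7 - W/7 (B(W) = (-3 - W)/7 = -3/7 - W/7)
L(G, E) = 67/7 - G/7 (L(G, E) = (-3/7 - G/7) + 10 = 67/7 - G/7)
V(t, I) = 31 - 51*I + 110*t (V(t, I) = (110*t - 51*I) + 31 = (-51*I + 110*t) + 31 = 31 - 51*I + 110*t)
L(105, 207)/(-29645) + V(139, -190)/(-32077) = (67/7 - ⅐*105)/(-29645) + (31 - 51*(-190) + 110*139)/(-32077) = (67/7 - 15)*(-1/29645) + (31 + 9690 + 15290)*(-1/32077) = -38/7*(-1/29645) + 25011*(-1/32077) = 38/207515 - 25011/32077 = -5188938739/6656458655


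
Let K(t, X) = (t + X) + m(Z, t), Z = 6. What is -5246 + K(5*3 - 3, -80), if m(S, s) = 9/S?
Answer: -10625/2 ≈ -5312.5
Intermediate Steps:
K(t, X) = 3/2 + X + t (K(t, X) = (t + X) + 9/6 = (X + t) + 9*(⅙) = (X + t) + 3/2 = 3/2 + X + t)
-5246 + K(5*3 - 3, -80) = -5246 + (3/2 - 80 + (5*3 - 3)) = -5246 + (3/2 - 80 + (15 - 3)) = -5246 + (3/2 - 80 + 12) = -5246 - 133/2 = -10625/2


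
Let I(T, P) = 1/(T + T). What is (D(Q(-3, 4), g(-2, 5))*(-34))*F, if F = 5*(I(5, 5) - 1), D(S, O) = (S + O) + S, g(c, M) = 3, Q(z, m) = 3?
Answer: 1377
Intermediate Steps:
I(T, P) = 1/(2*T)
D(S, O) = O + 2*S (D(S, O) = (O + S) + S = O + 2*S)
F = -9/2 (F = 5*((1/2)/5 - 1) = 5*((1/2)*(1/5) - 1) = 5*(1/10 - 1) = 5*(-9/10) = -9/2 ≈ -4.5000)
(D(Q(-3, 4), g(-2, 5))*(-34))*F = ((3 + 2*3)*(-34))*(-9/2) = ((3 + 6)*(-34))*(-9/2) = (9*(-34))*(-9/2) = -306*(-9/2) = 1377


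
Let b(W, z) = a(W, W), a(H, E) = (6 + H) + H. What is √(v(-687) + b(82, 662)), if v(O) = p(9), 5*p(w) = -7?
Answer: √4215/5 ≈ 12.985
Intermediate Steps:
a(H, E) = 6 + 2*H
b(W, z) = 6 + 2*W
p(w) = -7/5 (p(w) = (⅕)*(-7) = -7/5)
v(O) = -7/5
√(v(-687) + b(82, 662)) = √(-7/5 + (6 + 2*82)) = √(-7/5 + (6 + 164)) = √(-7/5 + 170) = √(843/5) = √4215/5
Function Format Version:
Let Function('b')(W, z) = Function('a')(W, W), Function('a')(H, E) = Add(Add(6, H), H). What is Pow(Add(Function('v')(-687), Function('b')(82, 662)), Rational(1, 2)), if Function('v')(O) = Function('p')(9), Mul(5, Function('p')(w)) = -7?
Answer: Mul(Rational(1, 5), Pow(4215, Rational(1, 2))) ≈ 12.985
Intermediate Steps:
Function('a')(H, E) = Add(6, Mul(2, H))
Function('b')(W, z) = Add(6, Mul(2, W))
Function('p')(w) = Rational(-7, 5) (Function('p')(w) = Mul(Rational(1, 5), -7) = Rational(-7, 5))
Function('v')(O) = Rational(-7, 5)
Pow(Add(Function('v')(-687), Function('b')(82, 662)), Rational(1, 2)) = Pow(Add(Rational(-7, 5), Add(6, Mul(2, 82))), Rational(1, 2)) = Pow(Add(Rational(-7, 5), Add(6, 164)), Rational(1, 2)) = Pow(Add(Rational(-7, 5), 170), Rational(1, 2)) = Pow(Rational(843, 5), Rational(1, 2)) = Mul(Rational(1, 5), Pow(4215, Rational(1, 2)))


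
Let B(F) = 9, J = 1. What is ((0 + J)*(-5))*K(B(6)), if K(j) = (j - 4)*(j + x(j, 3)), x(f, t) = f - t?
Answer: -375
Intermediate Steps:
K(j) = (-4 + j)*(-3 + 2*j) (K(j) = (j - 4)*(j + (j - 1*3)) = (-4 + j)*(j + (j - 3)) = (-4 + j)*(j + (-3 + j)) = (-4 + j)*(-3 + 2*j))
((0 + J)*(-5))*K(B(6)) = ((0 + 1)*(-5))*(12 - 11*9 + 2*9²) = (1*(-5))*(12 - 99 + 2*81) = -5*(12 - 99 + 162) = -5*75 = -375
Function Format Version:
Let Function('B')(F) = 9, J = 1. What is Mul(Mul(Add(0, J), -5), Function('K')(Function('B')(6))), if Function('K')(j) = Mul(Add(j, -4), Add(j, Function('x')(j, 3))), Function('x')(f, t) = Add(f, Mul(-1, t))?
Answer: -375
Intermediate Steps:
Function('K')(j) = Mul(Add(-4, j), Add(-3, Mul(2, j))) (Function('K')(j) = Mul(Add(j, -4), Add(j, Add(j, Mul(-1, 3)))) = Mul(Add(-4, j), Add(j, Add(j, -3))) = Mul(Add(-4, j), Add(j, Add(-3, j))) = Mul(Add(-4, j), Add(-3, Mul(2, j))))
Mul(Mul(Add(0, J), -5), Function('K')(Function('B')(6))) = Mul(Mul(Add(0, 1), -5), Add(12, Mul(-11, 9), Mul(2, Pow(9, 2)))) = Mul(Mul(1, -5), Add(12, -99, Mul(2, 81))) = Mul(-5, Add(12, -99, 162)) = Mul(-5, 75) = -375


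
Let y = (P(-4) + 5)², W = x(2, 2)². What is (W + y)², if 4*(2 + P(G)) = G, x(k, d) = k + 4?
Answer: 1600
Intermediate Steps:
x(k, d) = 4 + k
P(G) = -2 + G/4
W = 36 (W = (4 + 2)² = 6² = 36)
y = 4 (y = ((-2 + (¼)*(-4)) + 5)² = ((-2 - 1) + 5)² = (-3 + 5)² = 2² = 4)
(W + y)² = (36 + 4)² = 40² = 1600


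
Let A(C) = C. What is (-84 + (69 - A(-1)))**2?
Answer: 196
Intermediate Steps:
(-84 + (69 - A(-1)))**2 = (-84 + (69 - 1*(-1)))**2 = (-84 + (69 + 1))**2 = (-84 + 70)**2 = (-14)**2 = 196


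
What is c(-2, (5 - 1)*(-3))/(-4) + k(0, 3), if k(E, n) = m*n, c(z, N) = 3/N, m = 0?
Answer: 1/16 ≈ 0.062500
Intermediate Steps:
k(E, n) = 0 (k(E, n) = 0*n = 0)
c(-2, (5 - 1)*(-3))/(-4) + k(0, 3) = (3/(((5 - 1)*(-3))))/(-4) + 0 = -3/(4*(4*(-3))) + 0 = -3/(4*(-12)) + 0 = -3*(-1)/(4*12) + 0 = -¼*(-¼) + 0 = 1/16 + 0 = 1/16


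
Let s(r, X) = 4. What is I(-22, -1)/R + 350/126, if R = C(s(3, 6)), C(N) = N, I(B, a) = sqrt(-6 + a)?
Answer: 25/9 + I*sqrt(7)/4 ≈ 2.7778 + 0.66144*I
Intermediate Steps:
R = 4
I(-22, -1)/R + 350/126 = sqrt(-6 - 1)/4 + 350/126 = sqrt(-7)*(1/4) + 350*(1/126) = (I*sqrt(7))*(1/4) + 25/9 = I*sqrt(7)/4 + 25/9 = 25/9 + I*sqrt(7)/4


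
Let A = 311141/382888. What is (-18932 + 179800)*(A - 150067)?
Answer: -2310810197891035/95722 ≈ -2.4141e+10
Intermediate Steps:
A = 311141/382888 (A = 311141*(1/382888) = 311141/382888 ≈ 0.81262)
(-18932 + 179800)*(A - 150067) = (-18932 + 179800)*(311141/382888 - 150067) = 160868*(-57458542355/382888) = -2310810197891035/95722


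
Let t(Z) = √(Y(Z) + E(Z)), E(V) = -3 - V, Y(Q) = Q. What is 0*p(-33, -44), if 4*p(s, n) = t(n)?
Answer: 0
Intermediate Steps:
t(Z) = I*√3 (t(Z) = √(Z + (-3 - Z)) = √(-3) = I*√3)
p(s, n) = I*√3/4 (p(s, n) = (I*√3)/4 = I*√3/4)
0*p(-33, -44) = 0*(I*√3/4) = 0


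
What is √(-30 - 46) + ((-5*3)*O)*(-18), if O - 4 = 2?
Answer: 1620 + 2*I*√19 ≈ 1620.0 + 8.7178*I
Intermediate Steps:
O = 6 (O = 4 + 2 = 6)
√(-30 - 46) + ((-5*3)*O)*(-18) = √(-30 - 46) + (-5*3*6)*(-18) = √(-76) - 15*6*(-18) = 2*I*√19 - 90*(-18) = 2*I*√19 + 1620 = 1620 + 2*I*√19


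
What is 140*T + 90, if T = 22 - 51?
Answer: -3970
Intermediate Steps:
T = -29
140*T + 90 = 140*(-29) + 90 = -4060 + 90 = -3970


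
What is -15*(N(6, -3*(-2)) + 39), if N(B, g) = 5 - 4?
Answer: -600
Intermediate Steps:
N(B, g) = 1
-15*(N(6, -3*(-2)) + 39) = -15*(1 + 39) = -15*40 = -600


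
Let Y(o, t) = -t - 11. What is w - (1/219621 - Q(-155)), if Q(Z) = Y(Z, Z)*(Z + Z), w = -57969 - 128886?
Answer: -50841163396/219621 ≈ -2.3150e+5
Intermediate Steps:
Y(o, t) = -11 - t
w = -186855
Q(Z) = 2*Z*(-11 - Z) (Q(Z) = (-11 - Z)*(Z + Z) = (-11 - Z)*(2*Z) = 2*Z*(-11 - Z))
w - (1/219621 - Q(-155)) = -186855 - (1/219621 - (-2)*(-155)*(11 - 155)) = -186855 - (1/219621 - (-2)*(-155)*(-144)) = -186855 - (1/219621 - 1*(-44640)) = -186855 - (1/219621 + 44640) = -186855 - 1*9803881441/219621 = -186855 - 9803881441/219621 = -50841163396/219621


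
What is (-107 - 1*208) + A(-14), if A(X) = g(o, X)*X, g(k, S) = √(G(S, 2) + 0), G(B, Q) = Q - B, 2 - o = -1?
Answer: -371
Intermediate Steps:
o = 3 (o = 2 - 1*(-1) = 2 + 1 = 3)
g(k, S) = √(2 - S) (g(k, S) = √((2 - S) + 0) = √(2 - S))
A(X) = X*√(2 - X) (A(X) = √(2 - X)*X = X*√(2 - X))
(-107 - 1*208) + A(-14) = (-107 - 1*208) - 14*√(2 - 1*(-14)) = (-107 - 208) - 14*√(2 + 14) = -315 - 14*√16 = -315 - 14*4 = -315 - 56 = -371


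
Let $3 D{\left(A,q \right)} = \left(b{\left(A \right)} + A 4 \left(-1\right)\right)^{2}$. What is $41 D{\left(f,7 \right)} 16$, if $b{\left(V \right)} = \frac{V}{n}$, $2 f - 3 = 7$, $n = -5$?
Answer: $96432$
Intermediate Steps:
$f = 5$ ($f = \frac{3}{2} + \frac{1}{2} \cdot 7 = \frac{3}{2} + \frac{7}{2} = 5$)
$b{\left(V \right)} = - \frac{V}{5}$ ($b{\left(V \right)} = \frac{V}{-5} = V \left(- \frac{1}{5}\right) = - \frac{V}{5}$)
$D{\left(A,q \right)} = \frac{147 A^{2}}{25}$ ($D{\left(A,q \right)} = \frac{\left(- \frac{A}{5} + A 4 \left(-1\right)\right)^{2}}{3} = \frac{\left(- \frac{A}{5} + 4 A \left(-1\right)\right)^{2}}{3} = \frac{\left(- \frac{A}{5} - 4 A\right)^{2}}{3} = \frac{\left(- \frac{21 A}{5}\right)^{2}}{3} = \frac{\frac{441}{25} A^{2}}{3} = \frac{147 A^{2}}{25}$)
$41 D{\left(f,7 \right)} 16 = 41 \frac{147 \cdot 5^{2}}{25} \cdot 16 = 41 \cdot \frac{147}{25} \cdot 25 \cdot 16 = 41 \cdot 147 \cdot 16 = 6027 \cdot 16 = 96432$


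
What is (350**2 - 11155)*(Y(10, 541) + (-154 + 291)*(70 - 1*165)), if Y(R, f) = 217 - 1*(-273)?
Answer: -1394596125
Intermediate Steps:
Y(R, f) = 490 (Y(R, f) = 217 + 273 = 490)
(350**2 - 11155)*(Y(10, 541) + (-154 + 291)*(70 - 1*165)) = (350**2 - 11155)*(490 + (-154 + 291)*(70 - 1*165)) = (122500 - 11155)*(490 + 137*(70 - 165)) = 111345*(490 + 137*(-95)) = 111345*(490 - 13015) = 111345*(-12525) = -1394596125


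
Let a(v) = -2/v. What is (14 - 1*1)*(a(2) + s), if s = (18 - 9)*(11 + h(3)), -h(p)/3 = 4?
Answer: -130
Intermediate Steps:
h(p) = -12 (h(p) = -3*4 = -12)
s = -9 (s = (18 - 9)*(11 - 12) = 9*(-1) = -9)
(14 - 1*1)*(a(2) + s) = (14 - 1*1)*(-2/2 - 9) = (14 - 1)*(-2*1/2 - 9) = 13*(-1 - 9) = 13*(-10) = -130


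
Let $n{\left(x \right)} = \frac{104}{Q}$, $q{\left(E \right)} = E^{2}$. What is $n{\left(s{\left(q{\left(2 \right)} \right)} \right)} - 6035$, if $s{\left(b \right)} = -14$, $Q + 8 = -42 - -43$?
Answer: $- \frac{42349}{7} \approx -6049.9$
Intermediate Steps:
$Q = -7$ ($Q = -8 - -1 = -8 + \left(-42 + 43\right) = -8 + 1 = -7$)
$n{\left(x \right)} = - \frac{104}{7}$ ($n{\left(x \right)} = \frac{104}{-7} = 104 \left(- \frac{1}{7}\right) = - \frac{104}{7}$)
$n{\left(s{\left(q{\left(2 \right)} \right)} \right)} - 6035 = - \frac{104}{7} - 6035 = - \frac{42349}{7}$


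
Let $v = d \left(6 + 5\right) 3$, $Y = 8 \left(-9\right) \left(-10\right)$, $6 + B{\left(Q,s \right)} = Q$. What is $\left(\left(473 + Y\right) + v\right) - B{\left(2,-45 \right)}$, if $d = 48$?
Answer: $2781$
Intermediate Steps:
$B{\left(Q,s \right)} = -6 + Q$
$Y = 720$ ($Y = \left(-72\right) \left(-10\right) = 720$)
$v = 1584$ ($v = 48 \left(6 + 5\right) 3 = 48 \cdot 11 \cdot 3 = 48 \cdot 33 = 1584$)
$\left(\left(473 + Y\right) + v\right) - B{\left(2,-45 \right)} = \left(\left(473 + 720\right) + 1584\right) - \left(-6 + 2\right) = \left(1193 + 1584\right) - -4 = 2777 + 4 = 2781$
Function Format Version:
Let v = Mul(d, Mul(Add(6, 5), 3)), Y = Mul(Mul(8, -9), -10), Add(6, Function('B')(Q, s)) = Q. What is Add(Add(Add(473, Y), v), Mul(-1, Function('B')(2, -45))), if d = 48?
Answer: 2781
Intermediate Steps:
Function('B')(Q, s) = Add(-6, Q)
Y = 720 (Y = Mul(-72, -10) = 720)
v = 1584 (v = Mul(48, Mul(Add(6, 5), 3)) = Mul(48, Mul(11, 3)) = Mul(48, 33) = 1584)
Add(Add(Add(473, Y), v), Mul(-1, Function('B')(2, -45))) = Add(Add(Add(473, 720), 1584), Mul(-1, Add(-6, 2))) = Add(Add(1193, 1584), Mul(-1, -4)) = Add(2777, 4) = 2781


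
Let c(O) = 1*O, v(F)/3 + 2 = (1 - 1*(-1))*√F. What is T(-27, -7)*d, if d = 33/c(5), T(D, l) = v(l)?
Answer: -198/5 + 198*I*√7/5 ≈ -39.6 + 104.77*I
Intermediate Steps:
v(F) = -6 + 6*√F (v(F) = -6 + 3*((1 - 1*(-1))*√F) = -6 + 3*((1 + 1)*√F) = -6 + 3*(2*√F) = -6 + 6*√F)
T(D, l) = -6 + 6*√l
c(O) = O
d = 33/5 ≈ 6.6000
T(-27, -7)*d = (-6 + 6*√(-7))*(33/5) = (-6 + 6*(I*√7))*(33/5) = (-6 + 6*I*√7)*(33/5) = -198/5 + 198*I*√7/5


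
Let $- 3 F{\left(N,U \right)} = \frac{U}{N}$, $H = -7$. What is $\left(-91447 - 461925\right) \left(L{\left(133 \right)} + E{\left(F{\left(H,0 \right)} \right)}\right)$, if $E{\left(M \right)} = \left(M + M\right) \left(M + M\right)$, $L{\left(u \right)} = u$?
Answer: $-73598476$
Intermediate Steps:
$F{\left(N,U \right)} = - \frac{U}{3 N}$ ($F{\left(N,U \right)} = - \frac{U \frac{1}{N}}{3} = - \frac{U}{3 N}$)
$E{\left(M \right)} = 4 M^{2}$ ($E{\left(M \right)} = 2 M 2 M = 4 M^{2}$)
$\left(-91447 - 461925\right) \left(L{\left(133 \right)} + E{\left(F{\left(H,0 \right)} \right)}\right) = \left(-91447 - 461925\right) \left(133 + 4 \left(\left(- \frac{1}{3}\right) 0 \frac{1}{-7}\right)^{2}\right) = - 553372 \left(133 + 4 \left(\left(- \frac{1}{3}\right) 0 \left(- \frac{1}{7}\right)\right)^{2}\right) = - 553372 \left(133 + 4 \cdot 0^{2}\right) = - 553372 \left(133 + 4 \cdot 0\right) = - 553372 \left(133 + 0\right) = \left(-553372\right) 133 = -73598476$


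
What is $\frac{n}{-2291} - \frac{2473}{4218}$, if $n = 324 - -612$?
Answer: $- \frac{9613691}{9663438} \approx -0.99485$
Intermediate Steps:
$n = 936$ ($n = 324 + 612 = 936$)
$\frac{n}{-2291} - \frac{2473}{4218} = \frac{936}{-2291} - \frac{2473}{4218} = 936 \left(- \frac{1}{2291}\right) - \frac{2473}{4218} = - \frac{936}{2291} - \frac{2473}{4218} = - \frac{9613691}{9663438}$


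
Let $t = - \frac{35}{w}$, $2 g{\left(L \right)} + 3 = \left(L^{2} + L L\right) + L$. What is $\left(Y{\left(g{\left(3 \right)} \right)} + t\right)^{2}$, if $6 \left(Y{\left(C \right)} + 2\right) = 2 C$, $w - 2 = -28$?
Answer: $\frac{3721}{676} \approx 5.5044$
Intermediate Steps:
$w = -26$ ($w = 2 - 28 = -26$)
$g{\left(L \right)} = - \frac{3}{2} + L^{2} + \frac{L}{2}$ ($g{\left(L \right)} = - \frac{3}{2} + \frac{\left(L^{2} + L L\right) + L}{2} = - \frac{3}{2} + \frac{\left(L^{2} + L^{2}\right) + L}{2} = - \frac{3}{2} + \frac{2 L^{2} + L}{2} = - \frac{3}{2} + \frac{L + 2 L^{2}}{2} = - \frac{3}{2} + \left(L^{2} + \frac{L}{2}\right) = - \frac{3}{2} + L^{2} + \frac{L}{2}$)
$t = \frac{35}{26}$ ($t = - \frac{35}{-26} = \left(-35\right) \left(- \frac{1}{26}\right) = \frac{35}{26} \approx 1.3462$)
$Y{\left(C \right)} = -2 + \frac{C}{3}$ ($Y{\left(C \right)} = -2 + \frac{2 C}{6} = -2 + \frac{C}{3}$)
$\left(Y{\left(g{\left(3 \right)} \right)} + t\right)^{2} = \left(\left(-2 + \frac{- \frac{3}{2} + 3^{2} + \frac{1}{2} \cdot 3}{3}\right) + \frac{35}{26}\right)^{2} = \left(\left(-2 + \frac{- \frac{3}{2} + 9 + \frac{3}{2}}{3}\right) + \frac{35}{26}\right)^{2} = \left(\left(-2 + \frac{1}{3} \cdot 9\right) + \frac{35}{26}\right)^{2} = \left(\left(-2 + 3\right) + \frac{35}{26}\right)^{2} = \left(1 + \frac{35}{26}\right)^{2} = \left(\frac{61}{26}\right)^{2} = \frac{3721}{676}$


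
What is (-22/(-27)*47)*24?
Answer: 8272/9 ≈ 919.11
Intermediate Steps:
(-22/(-27)*47)*24 = (-22*(-1/27)*47)*24 = ((22/27)*47)*24 = (1034/27)*24 = 8272/9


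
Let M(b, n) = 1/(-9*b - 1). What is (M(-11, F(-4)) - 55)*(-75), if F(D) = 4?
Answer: 404175/98 ≈ 4124.2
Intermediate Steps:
M(b, n) = 1/(-1 - 9*b)
(M(-11, F(-4)) - 55)*(-75) = (-1/(1 + 9*(-11)) - 55)*(-75) = (-1/(1 - 99) - 55)*(-75) = (-1/(-98) - 55)*(-75) = (-1*(-1/98) - 55)*(-75) = (1/98 - 55)*(-75) = -5389/98*(-75) = 404175/98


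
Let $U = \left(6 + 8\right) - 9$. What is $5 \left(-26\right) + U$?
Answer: $-125$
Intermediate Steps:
$U = 5$ ($U = 14 - 9 = 5$)
$5 \left(-26\right) + U = 5 \left(-26\right) + 5 = -130 + 5 = -125$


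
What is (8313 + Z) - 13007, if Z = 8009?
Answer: 3315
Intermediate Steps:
(8313 + Z) - 13007 = (8313 + 8009) - 13007 = 16322 - 13007 = 3315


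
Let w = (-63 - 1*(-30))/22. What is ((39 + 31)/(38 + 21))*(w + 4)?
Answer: 175/59 ≈ 2.9661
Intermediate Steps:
w = -3/2 (w = (-63 + 30)*(1/22) = -33*1/22 = -3/2 ≈ -1.5000)
((39 + 31)/(38 + 21))*(w + 4) = ((39 + 31)/(38 + 21))*(-3/2 + 4) = (70/59)*(5/2) = 175/59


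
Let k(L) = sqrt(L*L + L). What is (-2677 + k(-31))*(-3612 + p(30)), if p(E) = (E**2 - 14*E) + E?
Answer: 8304054 - 3102*sqrt(930) ≈ 8.2095e+6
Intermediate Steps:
p(E) = E**2 - 13*E
k(L) = sqrt(L + L**2) (k(L) = sqrt(L**2 + L) = sqrt(L + L**2))
(-2677 + k(-31))*(-3612 + p(30)) = (-2677 + sqrt(-31*(1 - 31)))*(-3612 + 30*(-13 + 30)) = (-2677 + sqrt(-31*(-30)))*(-3612 + 30*17) = (-2677 + sqrt(930))*(-3612 + 510) = (-2677 + sqrt(930))*(-3102) = 8304054 - 3102*sqrt(930)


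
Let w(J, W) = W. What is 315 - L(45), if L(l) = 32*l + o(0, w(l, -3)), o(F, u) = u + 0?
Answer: -1122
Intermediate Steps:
o(F, u) = u
L(l) = -3 + 32*l (L(l) = 32*l - 3 = -3 + 32*l)
315 - L(45) = 315 - (-3 + 32*45) = 315 - (-3 + 1440) = 315 - 1*1437 = 315 - 1437 = -1122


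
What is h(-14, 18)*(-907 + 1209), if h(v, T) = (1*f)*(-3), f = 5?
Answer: -4530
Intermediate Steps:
h(v, T) = -15 (h(v, T) = (1*5)*(-3) = 5*(-3) = -15)
h(-14, 18)*(-907 + 1209) = -15*(-907 + 1209) = -15*302 = -4530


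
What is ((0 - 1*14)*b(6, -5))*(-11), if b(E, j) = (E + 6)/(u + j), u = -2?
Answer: -264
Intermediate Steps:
b(E, j) = (6 + E)/(-2 + j) (b(E, j) = (E + 6)/(-2 + j) = (6 + E)/(-2 + j))
((0 - 1*14)*b(6, -5))*(-11) = ((0 - 1*14)*((6 + 6)/(-2 - 5)))*(-11) = ((0 - 14)*(12/(-7)))*(-11) = -(-2)*12*(-11) = -14*(-12/7)*(-11) = 24*(-11) = -264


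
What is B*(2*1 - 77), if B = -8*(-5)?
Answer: -3000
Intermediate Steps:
B = 40
B*(2*1 - 77) = 40*(2*1 - 77) = 40*(2 - 77) = 40*(-75) = -3000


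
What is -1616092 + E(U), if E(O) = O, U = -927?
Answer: -1617019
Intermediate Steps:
-1616092 + E(U) = -1616092 - 927 = -1617019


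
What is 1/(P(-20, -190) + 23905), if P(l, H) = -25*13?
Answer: 1/23580 ≈ 4.2409e-5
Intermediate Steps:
P(l, H) = -325
1/(P(-20, -190) + 23905) = 1/(-325 + 23905) = 1/23580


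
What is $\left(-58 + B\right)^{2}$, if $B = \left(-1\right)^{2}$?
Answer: $3249$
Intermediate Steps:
$B = 1$
$\left(-58 + B\right)^{2} = \left(-58 + 1\right)^{2} = \left(-57\right)^{2} = 3249$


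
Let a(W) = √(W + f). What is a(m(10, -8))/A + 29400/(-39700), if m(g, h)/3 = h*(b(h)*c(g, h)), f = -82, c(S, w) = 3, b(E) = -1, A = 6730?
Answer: -294/397 + I*√10/6730 ≈ -0.74055 + 0.00046988*I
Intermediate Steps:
m(g, h) = -9*h (m(g, h) = 3*(h*(-1*3)) = 3*(h*(-3)) = 3*(-3*h) = -9*h)
a(W) = √(-82 + W) (a(W) = √(W - 82) = √(-82 + W))
a(m(10, -8))/A + 29400/(-39700) = √(-82 - 9*(-8))/6730 + 29400/(-39700) = √(-82 + 72)*(1/6730) + 29400*(-1/39700) = √(-10)*(1/6730) - 294/397 = (I*√10)*(1/6730) - 294/397 = I*√10/6730 - 294/397 = -294/397 + I*√10/6730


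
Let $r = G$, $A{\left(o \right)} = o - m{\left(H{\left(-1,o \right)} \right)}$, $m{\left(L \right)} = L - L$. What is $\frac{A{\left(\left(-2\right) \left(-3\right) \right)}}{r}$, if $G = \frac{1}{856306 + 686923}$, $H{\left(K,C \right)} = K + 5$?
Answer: $9259374$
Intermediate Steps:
$H{\left(K,C \right)} = 5 + K$
$m{\left(L \right)} = 0$
$G = \frac{1}{1543229} \approx 6.4799 \cdot 10^{-7}$
$A{\left(o \right)} = o$ ($A{\left(o \right)} = o - 0 = o + 0 = o$)
$r = \frac{1}{1543229} \approx 6.4799 \cdot 10^{-7}$
$\frac{A{\left(\left(-2\right) \left(-3\right) \right)}}{r} = \left(-2\right) \left(-3\right) \frac{1}{\frac{1}{1543229}} = 6 \cdot 1543229 = 9259374$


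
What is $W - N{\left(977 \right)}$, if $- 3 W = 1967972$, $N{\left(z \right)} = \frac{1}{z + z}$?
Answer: $- \frac{3845417291}{5862} \approx -6.5599 \cdot 10^{5}$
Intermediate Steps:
$N{\left(z \right)} = \frac{1}{2 z}$
$W = - \frac{1967972}{3}$ ($W = \left(- \frac{1}{3}\right) 1967972 = - \frac{1967972}{3} \approx -6.5599 \cdot 10^{5}$)
$W - N{\left(977 \right)} = - \frac{1967972}{3} - \frac{1}{2 \cdot 977} = - \frac{1967972}{3} - \frac{1}{2} \cdot \frac{1}{977} = - \frac{1967972}{3} - \frac{1}{1954} = - \frac{3845417291}{5862}$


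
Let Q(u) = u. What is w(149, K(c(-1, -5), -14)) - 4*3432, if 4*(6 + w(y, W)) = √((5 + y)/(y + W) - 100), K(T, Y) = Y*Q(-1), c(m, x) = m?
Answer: -13734 + 3*I*√292422/652 ≈ -13734.0 + 2.4882*I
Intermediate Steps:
K(T, Y) = -Y (K(T, Y) = Y*(-1) = -Y)
w(y, W) = -6 + √(-100 + (5 + y)/(W + y))/4 (w(y, W) = -6 + √((5 + y)/(y + W) - 100)/4 = -6 + √((5 + y)/(W + y) - 100)/4 = -6 + √(-100 + (5 + y)/(W + y))/4)
w(149, K(c(-1, -5), -14)) - 4*3432 = (-6 + √((5 - (-100)*(-14) - 99*149)/(-1*(-14) + 149))/4) - 4*3432 = (-6 + √((5 - 100*14 - 14751)/(14 + 149))/4) - 1*13728 = (-6 + √((5 - 1400 - 14751)/163)/4) - 13728 = (-6 + √((1/163)*(-16146))/4) - 13728 = (-6 + √(-16146/163)/4) - 13728 = (-6 + (3*I*√292422/163)/4) - 13728 = (-6 + 3*I*√292422/652) - 13728 = -13734 + 3*I*√292422/652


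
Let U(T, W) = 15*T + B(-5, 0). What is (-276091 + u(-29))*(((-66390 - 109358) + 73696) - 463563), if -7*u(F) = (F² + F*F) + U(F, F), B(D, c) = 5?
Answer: 1093836626735/7 ≈ 1.5626e+11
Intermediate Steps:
U(T, W) = 5 + 15*T (U(T, W) = 15*T + 5 = 5 + 15*T)
u(F) = -5/7 - 15*F/7 - 2*F²/7 (u(F) = -((F² + F*F) + (5 + 15*F))/7 = -((F² + F²) + (5 + 15*F))/7 = -(2*F² + (5 + 15*F))/7 = -(5 + 2*F² + 15*F)/7 = -5/7 - 15*F/7 - 2*F²/7)
(-276091 + u(-29))*(((-66390 - 109358) + 73696) - 463563) = (-276091 + (-5/7 - 15/7*(-29) - 2/7*(-29)²))*(((-66390 - 109358) + 73696) - 463563) = (-276091 + (-5/7 + 435/7 - 2/7*841))*((-175748 + 73696) - 463563) = (-276091 + (-5/7 + 435/7 - 1682/7))*(-102052 - 463563) = (-276091 - 1252/7)*(-565615) = -1933889/7*(-565615) = 1093836626735/7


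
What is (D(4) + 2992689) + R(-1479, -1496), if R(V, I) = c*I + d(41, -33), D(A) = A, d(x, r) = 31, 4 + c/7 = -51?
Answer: 3568684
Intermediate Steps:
c = -385 (c = -28 + 7*(-51) = -28 - 357 = -385)
R(V, I) = 31 - 385*I (R(V, I) = -385*I + 31 = 31 - 385*I)
(D(4) + 2992689) + R(-1479, -1496) = (4 + 2992689) + (31 - 385*(-1496)) = 2992693 + (31 + 575960) = 2992693 + 575991 = 3568684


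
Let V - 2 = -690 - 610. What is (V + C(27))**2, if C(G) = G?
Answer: 1615441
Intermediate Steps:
V = -1298 (V = 2 + (-690 - 610) = 2 - 1300 = -1298)
(V + C(27))**2 = (-1298 + 27)**2 = (-1271)**2 = 1615441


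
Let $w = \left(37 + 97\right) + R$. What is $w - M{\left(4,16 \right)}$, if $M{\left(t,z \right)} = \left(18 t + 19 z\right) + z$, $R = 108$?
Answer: $-150$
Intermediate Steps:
$w = 242$ ($w = \left(37 + 97\right) + 108 = 134 + 108 = 242$)
$M{\left(t,z \right)} = 18 t + 20 z$
$w - M{\left(4,16 \right)} = 242 - \left(18 \cdot 4 + 20 \cdot 16\right) = 242 - \left(72 + 320\right) = 242 - 392 = -150$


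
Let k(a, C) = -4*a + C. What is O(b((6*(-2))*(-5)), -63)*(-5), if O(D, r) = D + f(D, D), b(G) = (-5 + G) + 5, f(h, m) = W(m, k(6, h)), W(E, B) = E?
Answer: -600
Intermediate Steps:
k(a, C) = C - 4*a
f(h, m) = m
b(G) = G
O(D, r) = 2*D (O(D, r) = D + D = 2*D)
O(b((6*(-2))*(-5)), -63)*(-5) = (2*((6*(-2))*(-5)))*(-5) = (2*(-12*(-5)))*(-5) = (2*60)*(-5) = 120*(-5) = -600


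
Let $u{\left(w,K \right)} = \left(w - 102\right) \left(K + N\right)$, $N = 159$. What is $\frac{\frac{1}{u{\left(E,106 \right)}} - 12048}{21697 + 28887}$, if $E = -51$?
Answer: $- \frac{488486161}{2050928280} \approx -0.23818$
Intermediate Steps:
$u{\left(w,K \right)} = \left(-102 + w\right) \left(159 + K\right)$ ($u{\left(w,K \right)} = \left(w - 102\right) \left(K + 159\right) = \left(-102 + w\right) \left(159 + K\right)$)
$\frac{\frac{1}{u{\left(E,106 \right)}} - 12048}{21697 + 28887} = \frac{\frac{1}{-16218 - 10812 + 159 \left(-51\right) + 106 \left(-51\right)} - 12048}{21697 + 28887} = \frac{\frac{1}{-16218 - 10812 - 8109 - 5406} - 12048}{50584} = \left(\frac{1}{-40545} - 12048\right) \frac{1}{50584} = \left(- \frac{1}{40545} - 12048\right) \frac{1}{50584} = \left(- \frac{488486161}{40545}\right) \frac{1}{50584} = - \frac{488486161}{2050928280}$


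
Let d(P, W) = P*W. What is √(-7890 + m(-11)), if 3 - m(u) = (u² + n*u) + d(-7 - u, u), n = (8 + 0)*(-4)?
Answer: 6*I*√231 ≈ 91.192*I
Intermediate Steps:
n = -32 (n = 8*(-4) = -32)
m(u) = 3 - u² + 32*u - u*(-7 - u) (m(u) = 3 - ((u² - 32*u) + (-7 - u)*u) = 3 - ((u² - 32*u) + u*(-7 - u)) = 3 - (u² - 32*u + u*(-7 - u)) = 3 + (-u² + 32*u - u*(-7 - u)) = 3 - u² + 32*u - u*(-7 - u))
√(-7890 + m(-11)) = √(-7890 + (3 + 39*(-11))) = √(-7890 + (3 - 429)) = √(-7890 - 426) = √(-8316) = 6*I*√231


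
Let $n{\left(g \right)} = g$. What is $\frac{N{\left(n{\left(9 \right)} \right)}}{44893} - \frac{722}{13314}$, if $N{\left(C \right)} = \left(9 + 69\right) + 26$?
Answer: $- \frac{15514045}{298852701} \approx -0.051912$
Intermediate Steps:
$N{\left(C \right)} = 104$ ($N{\left(C \right)} = 78 + 26 = 104$)
$\frac{N{\left(n{\left(9 \right)} \right)}}{44893} - \frac{722}{13314} = \frac{104}{44893} - \frac{722}{13314} = 104 \cdot \frac{1}{44893} - \frac{361}{6657} = \frac{104}{44893} - \frac{361}{6657} = - \frac{15514045}{298852701}$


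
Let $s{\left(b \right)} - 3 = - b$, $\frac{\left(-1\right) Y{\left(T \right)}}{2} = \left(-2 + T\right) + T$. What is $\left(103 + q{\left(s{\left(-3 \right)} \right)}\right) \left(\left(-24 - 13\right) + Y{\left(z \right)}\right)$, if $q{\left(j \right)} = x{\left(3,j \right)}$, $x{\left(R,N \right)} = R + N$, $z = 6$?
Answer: $-6384$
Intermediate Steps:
$Y{\left(T \right)} = 4 - 4 T$ ($Y{\left(T \right)} = - 2 \left(\left(-2 + T\right) + T\right) = - 2 \left(-2 + 2 T\right) = 4 - 4 T$)
$x{\left(R,N \right)} = N + R$
$s{\left(b \right)} = 3 - b$
$q{\left(j \right)} = 3 + j$ ($q{\left(j \right)} = j + 3 = 3 + j$)
$\left(103 + q{\left(s{\left(-3 \right)} \right)}\right) \left(\left(-24 - 13\right) + Y{\left(z \right)}\right) = \left(103 + \left(3 + \left(3 - -3\right)\right)\right) \left(\left(-24 - 13\right) + \left(4 - 24\right)\right) = \left(103 + \left(3 + \left(3 + 3\right)\right)\right) \left(-37 + \left(4 - 24\right)\right) = \left(103 + \left(3 + 6\right)\right) \left(-37 - 20\right) = \left(103 + 9\right) \left(-57\right) = 112 \left(-57\right) = -6384$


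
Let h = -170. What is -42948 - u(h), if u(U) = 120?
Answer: -43068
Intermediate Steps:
-42948 - u(h) = -42948 - 1*120 = -42948 - 120 = -43068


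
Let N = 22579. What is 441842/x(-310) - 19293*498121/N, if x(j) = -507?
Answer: -4882372316189/11447553 ≈ -4.2650e+5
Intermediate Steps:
441842/x(-310) - 19293*498121/N = 441842/(-507) - 19293/(22579/498121) = 441842*(-1/507) - 19293/(22579*(1/498121)) = -441842/507 - 19293/22579/498121 = -441842/507 - 19293*498121/22579 = -441842/507 - 9610248453/22579 = -4882372316189/11447553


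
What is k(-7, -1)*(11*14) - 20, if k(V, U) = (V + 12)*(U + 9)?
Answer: 6140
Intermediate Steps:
k(V, U) = (9 + U)*(12 + V) (k(V, U) = (12 + V)*(9 + U) = (9 + U)*(12 + V))
k(-7, -1)*(11*14) - 20 = (108 + 9*(-7) + 12*(-1) - 1*(-7))*(11*14) - 20 = (108 - 63 - 12 + 7)*154 - 20 = 40*154 - 20 = 6160 - 20 = 6140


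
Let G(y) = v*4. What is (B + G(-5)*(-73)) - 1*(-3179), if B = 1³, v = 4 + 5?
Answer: 552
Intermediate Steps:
v = 9
B = 1
G(y) = 36 (G(y) = 9*4 = 36)
(B + G(-5)*(-73)) - 1*(-3179) = (1 + 36*(-73)) - 1*(-3179) = (1 - 2628) + 3179 = -2627 + 3179 = 552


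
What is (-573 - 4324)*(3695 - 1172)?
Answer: -12355131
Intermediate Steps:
(-573 - 4324)*(3695 - 1172) = -4897*2523 = -12355131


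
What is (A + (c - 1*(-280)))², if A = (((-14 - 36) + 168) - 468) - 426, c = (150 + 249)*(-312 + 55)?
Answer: 10617035521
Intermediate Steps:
c = -102543 (c = 399*(-257) = -102543)
A = -776 (A = ((-50 + 168) - 468) - 426 = (118 - 468) - 426 = -350 - 426 = -776)
(A + (c - 1*(-280)))² = (-776 + (-102543 - 1*(-280)))² = (-776 + (-102543 + 280))² = (-776 - 102263)² = (-103039)² = 10617035521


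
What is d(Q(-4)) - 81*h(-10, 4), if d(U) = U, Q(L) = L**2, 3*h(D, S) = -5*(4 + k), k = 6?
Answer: 1366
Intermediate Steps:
h(D, S) = -50/3 (h(D, S) = (-5*(4 + 6))/3 = (-5*10)/3 = (1/3)*(-50) = -50/3)
d(Q(-4)) - 81*h(-10, 4) = (-4)**2 - 81*(-50/3) = 16 + 1350 = 1366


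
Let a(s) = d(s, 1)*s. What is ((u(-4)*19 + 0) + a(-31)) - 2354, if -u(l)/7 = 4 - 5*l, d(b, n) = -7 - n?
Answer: -5298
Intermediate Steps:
u(l) = -28 + 35*l (u(l) = -7*(4 - 5*l) = -28 + 35*l)
a(s) = -8*s (a(s) = (-7 - 1*1)*s = (-7 - 1)*s = -8*s)
((u(-4)*19 + 0) + a(-31)) - 2354 = (((-28 + 35*(-4))*19 + 0) - 8*(-31)) - 2354 = (((-28 - 140)*19 + 0) + 248) - 2354 = ((-168*19 + 0) + 248) - 2354 = ((-3192 + 0) + 248) - 2354 = (-3192 + 248) - 2354 = -2944 - 2354 = -5298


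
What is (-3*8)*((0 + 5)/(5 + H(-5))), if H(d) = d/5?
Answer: -30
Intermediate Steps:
H(d) = d/5 (H(d) = d*(⅕) = d/5)
(-3*8)*((0 + 5)/(5 + H(-5))) = (-3*8)*((0 + 5)/(5 + (⅕)*(-5))) = -120/(5 - 1) = -120/4 = -24*5/4 = -30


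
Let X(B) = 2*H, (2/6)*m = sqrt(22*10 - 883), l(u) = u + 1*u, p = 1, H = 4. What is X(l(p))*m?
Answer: 24*I*sqrt(663) ≈ 617.97*I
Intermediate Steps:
l(u) = 2*u (l(u) = u + u = 2*u)
m = 3*I*sqrt(663) (m = 3*sqrt(22*10 - 883) = 3*sqrt(220 - 883) = 3*sqrt(-663) = 3*(I*sqrt(663)) = 3*I*sqrt(663) ≈ 77.246*I)
X(B) = 8 (X(B) = 2*4 = 8)
X(l(p))*m = 8*(3*I*sqrt(663)) = 24*I*sqrt(663)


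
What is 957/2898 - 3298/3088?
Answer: -550199/745752 ≈ -0.73778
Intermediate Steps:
957/2898 - 3298/3088 = 957*(1/2898) - 3298*1/3088 = 319/966 - 1649/1544 = -550199/745752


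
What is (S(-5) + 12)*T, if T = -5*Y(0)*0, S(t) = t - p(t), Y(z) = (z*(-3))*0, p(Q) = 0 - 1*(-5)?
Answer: 0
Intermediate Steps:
p(Q) = 5 (p(Q) = 0 + 5 = 5)
Y(z) = 0 (Y(z) = -3*z*0 = 0)
S(t) = -5 + t (S(t) = t - 1*5 = t - 5 = -5 + t)
T = 0 (T = -5*0*0 = 0*0 = 0)
(S(-5) + 12)*T = ((-5 - 5) + 12)*0 = (-10 + 12)*0 = 2*0 = 0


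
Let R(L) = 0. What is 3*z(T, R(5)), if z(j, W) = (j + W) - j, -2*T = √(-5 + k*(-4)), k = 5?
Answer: 0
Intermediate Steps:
T = -5*I/2 (T = -√(-5 + 5*(-4))/2 = -√(-5 - 20)/2 = -5*I/2 ≈ -2.5*I)
z(j, W) = W (z(j, W) = (W + j) - j = W)
3*z(T, R(5)) = 3*0 = 0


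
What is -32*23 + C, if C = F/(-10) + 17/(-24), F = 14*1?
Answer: -88573/120 ≈ -738.11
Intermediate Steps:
F = 14
C = -253/120 (C = 14/(-10) + 17/(-24) = 14*(-⅒) + 17*(-1/24) = -7/5 - 17/24 = -253/120 ≈ -2.1083)
-32*23 + C = -32*23 - 253/120 = -736 - 253/120 = -88573/120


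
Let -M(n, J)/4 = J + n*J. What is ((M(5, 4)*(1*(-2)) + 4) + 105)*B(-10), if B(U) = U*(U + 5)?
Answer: 15050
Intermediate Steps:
B(U) = U*(5 + U)
M(n, J) = -4*J - 4*J*n (M(n, J) = -4*(J + n*J) = -4*(J + J*n) = -4*J - 4*J*n)
((M(5, 4)*(1*(-2)) + 4) + 105)*B(-10) = (((-4*4*(1 + 5))*(1*(-2)) + 4) + 105)*(-10*(5 - 10)) = ((-4*4*6*(-2) + 4) + 105)*(-10*(-5)) = ((-96*(-2) + 4) + 105)*50 = ((192 + 4) + 105)*50 = (196 + 105)*50 = 301*50 = 15050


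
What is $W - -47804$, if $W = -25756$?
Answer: $22048$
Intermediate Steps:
$W - -47804 = -25756 - -47804 = -25756 + 47804 = 22048$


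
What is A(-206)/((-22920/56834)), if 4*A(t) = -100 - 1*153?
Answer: 7189501/45840 ≈ 156.84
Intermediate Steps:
A(t) = -253/4 (A(t) = (-100 - 1*153)/4 = (-100 - 153)/4 = (¼)*(-253) = -253/4)
A(-206)/((-22920/56834)) = -253/(4*((-22920/56834))) = -253/(4*((-22920*1/56834))) = -253/(4*(-11460/28417)) = -253/4*(-28417/11460) = 7189501/45840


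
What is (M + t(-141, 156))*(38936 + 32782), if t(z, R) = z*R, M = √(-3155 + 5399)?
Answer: -1577509128 + 143436*√561 ≈ -1.5741e+9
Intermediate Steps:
M = 2*√561 (M = √2244 = 2*√561 ≈ 47.371)
t(z, R) = R*z
(M + t(-141, 156))*(38936 + 32782) = (2*√561 + 156*(-141))*(38936 + 32782) = (2*√561 - 21996)*71718 = (-21996 + 2*√561)*71718 = -1577509128 + 143436*√561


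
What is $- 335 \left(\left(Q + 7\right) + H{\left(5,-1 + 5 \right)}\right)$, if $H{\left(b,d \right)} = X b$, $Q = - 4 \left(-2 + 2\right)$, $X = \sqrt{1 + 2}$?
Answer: $-2345 - 1675 \sqrt{3} \approx -5246.2$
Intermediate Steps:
$X = \sqrt{3} \approx 1.732$
$Q = 0$ ($Q = \left(-4\right) 0 = 0$)
$H{\left(b,d \right)} = b \sqrt{3}$ ($H{\left(b,d \right)} = \sqrt{3} b = b \sqrt{3}$)
$- 335 \left(\left(Q + 7\right) + H{\left(5,-1 + 5 \right)}\right) = - 335 \left(\left(0 + 7\right) + 5 \sqrt{3}\right) = - 335 \left(7 + 5 \sqrt{3}\right) = -2345 - 1675 \sqrt{3}$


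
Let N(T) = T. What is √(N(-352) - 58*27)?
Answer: I*√1918 ≈ 43.795*I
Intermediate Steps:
√(N(-352) - 58*27) = √(-352 - 58*27) = √(-352 - 1566) = √(-1918) = I*√1918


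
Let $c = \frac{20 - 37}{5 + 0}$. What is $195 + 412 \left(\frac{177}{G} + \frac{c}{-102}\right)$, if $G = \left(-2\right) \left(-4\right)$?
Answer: $\frac{279727}{30} \approx 9324.2$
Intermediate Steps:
$G = 8$
$c = - \frac{17}{5} \approx -3.4$
$195 + 412 \left(\frac{177}{G} + \frac{c}{-102}\right) = 195 + 412 \left(\frac{177}{8} - \frac{17}{5 \left(-102\right)}\right) = 195 + 412 \left(177 \cdot \frac{1}{8} - - \frac{1}{30}\right) = 195 + 412 \left(\frac{177}{8} + \frac{1}{30}\right) = 195 + 412 \cdot \frac{2659}{120} = 195 + \frac{273877}{30} = \frac{279727}{30}$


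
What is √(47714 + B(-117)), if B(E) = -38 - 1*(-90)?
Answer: √47766 ≈ 218.55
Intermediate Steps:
B(E) = 52 (B(E) = -38 + 90 = 52)
√(47714 + B(-117)) = √(47714 + 52) = √47766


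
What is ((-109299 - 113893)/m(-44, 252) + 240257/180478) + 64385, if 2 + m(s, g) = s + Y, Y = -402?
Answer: 327886433897/5053384 ≈ 64885.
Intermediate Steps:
m(s, g) = -404 + s (m(s, g) = -2 + (s - 402) = -2 + (-402 + s) = -404 + s)
((-109299 - 113893)/m(-44, 252) + 240257/180478) + 64385 = ((-109299 - 113893)/(-404 - 44) + 240257/180478) + 64385 = (-223192/(-448) + 240257*(1/180478)) + 64385 = (-223192*(-1/448) + 240257/180478) + 64385 = (27899/56 + 240257/180478) + 64385 = 2524305057/5053384 + 64385 = 327886433897/5053384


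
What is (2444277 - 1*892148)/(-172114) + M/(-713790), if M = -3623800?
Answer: -48418744571/12285325206 ≈ -3.9412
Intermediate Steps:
(2444277 - 1*892148)/(-172114) + M/(-713790) = (2444277 - 1*892148)/(-172114) - 3623800/(-713790) = (2444277 - 892148)*(-1/172114) - 3623800*(-1/713790) = 1552129*(-1/172114) + 362380/71379 = -1552129/172114 + 362380/71379 = -48418744571/12285325206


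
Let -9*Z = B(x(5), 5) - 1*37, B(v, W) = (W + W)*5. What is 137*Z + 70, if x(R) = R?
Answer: -1151/9 ≈ -127.89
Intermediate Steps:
B(v, W) = 10*W (B(v, W) = (2*W)*5 = 10*W)
Z = -13/9 (Z = -(10*5 - 1*37)/9 = -(50 - 37)/9 = -⅑*13 = -13/9 ≈ -1.4444)
137*Z + 70 = 137*(-13/9) + 70 = -1781/9 + 70 = -1151/9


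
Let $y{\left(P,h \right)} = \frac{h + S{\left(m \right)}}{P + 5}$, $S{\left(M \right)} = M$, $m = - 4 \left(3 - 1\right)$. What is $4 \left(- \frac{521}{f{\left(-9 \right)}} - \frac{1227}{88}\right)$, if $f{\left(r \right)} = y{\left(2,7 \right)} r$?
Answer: $- \frac{331979}{198} \approx -1676.7$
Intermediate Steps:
$m = -8$ ($m = \left(-4\right) 2 = -8$)
$y{\left(P,h \right)} = \frac{-8 + h}{5 + P}$ ($y{\left(P,h \right)} = \frac{h - 8}{P + 5} = \frac{-8 + h}{5 + P}$)
$f{\left(r \right)} = - \frac{r}{7}$ ($f{\left(r \right)} = \frac{-8 + 7}{5 + 2} r = \frac{1}{7} \left(-1\right) r = - \frac{r}{7}$)
$4 \left(- \frac{521}{f{\left(-9 \right)}} - \frac{1227}{88}\right) = 4 \left(- \frac{521}{\left(- \frac{1}{7}\right) \left(-9\right)} - \frac{1227}{88}\right) = 4 \left(- \frac{521}{\frac{9}{7}} - \frac{1227}{88}\right) = 4 \left(\left(-521\right) \frac{7}{9} - \frac{1227}{88}\right) = 4 \left(- \frac{3647}{9} - \frac{1227}{88}\right) = 4 \left(- \frac{331979}{792}\right) = - \frac{331979}{198}$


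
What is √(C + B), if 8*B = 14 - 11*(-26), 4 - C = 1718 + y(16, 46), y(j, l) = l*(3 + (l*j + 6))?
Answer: I*√143786/2 ≈ 189.6*I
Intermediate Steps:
y(j, l) = l*(9 + j*l) (y(j, l) = l*(3 + (j*l + 6)) = l*(3 + (6 + j*l)) = l*(9 + j*l))
C = -35984 (C = 4 - (1718 + 46*(9 + 16*46)) = 4 - (1718 + 46*(9 + 736)) = 4 - (1718 + 46*745) = 4 - (1718 + 34270) = 4 - 1*35988 = 4 - 35988 = -35984)
B = 75/2 (B = (14 - 11*(-26))/8 = (14 + 286)/8 = (⅛)*300 = 75/2 ≈ 37.500)
√(C + B) = √(-35984 + 75/2) = √(-71893/2) = I*√143786/2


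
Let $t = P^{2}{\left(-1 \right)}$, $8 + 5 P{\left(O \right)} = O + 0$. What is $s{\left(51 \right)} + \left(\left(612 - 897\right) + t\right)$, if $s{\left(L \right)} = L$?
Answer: $- \frac{5769}{25} \approx -230.76$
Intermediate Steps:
$P{\left(O \right)} = - \frac{8}{5} + \frac{O}{5}$ ($P{\left(O \right)} = - \frac{8}{5} + \frac{O + 0}{5} = - \frac{8}{5} + \frac{O}{5}$)
$t = \frac{81}{25}$ ($t = \left(- \frac{8}{5} + \frac{1}{5} \left(-1\right)\right)^{2} = \left(- \frac{8}{5} - \frac{1}{5}\right)^{2} = \left(- \frac{9}{5}\right)^{2} = \frac{81}{25} \approx 3.24$)
$s{\left(51 \right)} + \left(\left(612 - 897\right) + t\right) = 51 + \left(\left(612 - 897\right) + \frac{81}{25}\right) = 51 + \left(-285 + \frac{81}{25}\right) = 51 - \frac{7044}{25} = - \frac{5769}{25}$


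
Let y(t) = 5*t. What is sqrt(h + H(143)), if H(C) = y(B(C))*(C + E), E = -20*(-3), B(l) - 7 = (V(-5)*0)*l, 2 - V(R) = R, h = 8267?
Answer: 6*sqrt(427) ≈ 123.98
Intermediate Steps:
V(R) = 2 - R
B(l) = 7 (B(l) = 7 + ((2 - 1*(-5))*0)*l = 7 + ((2 + 5)*0)*l = 7 + (7*0)*l = 7 + 0*l = 7 + 0 = 7)
E = 60
H(C) = 2100 + 35*C (H(C) = (5*7)*(C + 60) = 35*(60 + C) = 2100 + 35*C)
sqrt(h + H(143)) = sqrt(8267 + (2100 + 35*143)) = sqrt(8267 + (2100 + 5005)) = sqrt(8267 + 7105) = sqrt(15372) = 6*sqrt(427)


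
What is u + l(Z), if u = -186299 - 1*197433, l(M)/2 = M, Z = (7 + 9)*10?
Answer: -383412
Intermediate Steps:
Z = 160 (Z = 16*10 = 160)
l(M) = 2*M
u = -383732 (u = -186299 - 197433 = -383732)
u + l(Z) = -383732 + 2*160 = -383732 + 320 = -383412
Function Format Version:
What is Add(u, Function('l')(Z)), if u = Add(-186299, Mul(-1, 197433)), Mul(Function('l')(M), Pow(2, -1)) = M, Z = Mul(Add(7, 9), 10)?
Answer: -383412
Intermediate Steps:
Z = 160 (Z = Mul(16, 10) = 160)
Function('l')(M) = Mul(2, M)
u = -383732 (u = Add(-186299, -197433) = -383732)
Add(u, Function('l')(Z)) = Add(-383732, Mul(2, 160)) = Add(-383732, 320) = -383412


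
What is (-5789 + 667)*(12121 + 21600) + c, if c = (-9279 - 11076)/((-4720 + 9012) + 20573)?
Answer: -858931402097/4973 ≈ -1.7272e+8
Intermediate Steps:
c = -4071/4973 (c = -20355/(4292 + 20573) = -20355/24865 = -20355*1/24865 = -4071/4973 ≈ -0.81862)
(-5789 + 667)*(12121 + 21600) + c = (-5789 + 667)*(12121 + 21600) - 4071/4973 = -5122*33721 - 4071/4973 = -172718962 - 4071/4973 = -858931402097/4973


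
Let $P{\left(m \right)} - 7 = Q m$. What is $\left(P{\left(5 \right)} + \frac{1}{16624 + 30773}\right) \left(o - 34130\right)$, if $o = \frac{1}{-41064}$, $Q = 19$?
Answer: $- \frac{6775613977302895}{1946310408} \approx -3.4813 \cdot 10^{6}$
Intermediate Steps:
$P{\left(m \right)} = 7 + 19 m$
$o = - \frac{1}{41064} \approx -2.4352 \cdot 10^{-5}$
$\left(P{\left(5 \right)} + \frac{1}{16624 + 30773}\right) \left(o - 34130\right) = \left(\left(7 + 19 \cdot 5\right) + \frac{1}{16624 + 30773}\right) \left(- \frac{1}{41064} - 34130\right) = \left(\left(7 + 95\right) + \frac{1}{47397}\right) \left(- \frac{1401514321}{41064}\right) = \left(102 + \frac{1}{47397}\right) \left(- \frac{1401514321}{41064}\right) = \frac{4834495}{47397} \left(- \frac{1401514321}{41064}\right) = - \frac{6775613977302895}{1946310408}$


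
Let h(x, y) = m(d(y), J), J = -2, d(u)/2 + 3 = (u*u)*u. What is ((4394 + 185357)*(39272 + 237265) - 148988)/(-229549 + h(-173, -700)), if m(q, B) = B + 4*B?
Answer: -52473023299/229559 ≈ -2.2858e+5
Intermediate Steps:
d(u) = -6 + 2*u**3 (d(u) = -6 + 2*((u*u)*u) = -6 + 2*(u**2*u) = -6 + 2*u**3)
m(q, B) = 5*B
h(x, y) = -10 (h(x, y) = 5*(-2) = -10)
((4394 + 185357)*(39272 + 237265) - 148988)/(-229549 + h(-173, -700)) = ((4394 + 185357)*(39272 + 237265) - 148988)/(-229549 - 10) = (189751*276537 - 148988)/(-229559) = (52473172287 - 148988)*(-1/229559) = 52473023299*(-1/229559) = -52473023299/229559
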